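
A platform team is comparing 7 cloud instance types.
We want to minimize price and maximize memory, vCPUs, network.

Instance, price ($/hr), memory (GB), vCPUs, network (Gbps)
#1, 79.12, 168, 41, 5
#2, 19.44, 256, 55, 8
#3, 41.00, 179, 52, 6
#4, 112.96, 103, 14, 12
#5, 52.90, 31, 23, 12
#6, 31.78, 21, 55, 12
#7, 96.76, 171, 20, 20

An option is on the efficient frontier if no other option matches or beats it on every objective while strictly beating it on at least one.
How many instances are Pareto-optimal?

#1: dominated by #2 (price 19.44≤79.12, memory 256≥168, vCPUs 55≥41, network 8≥5).
#2: not dominated (best price).
#3: dominated by #2 (price 19.44≤41.00, memory 256≥179, vCPUs 55≥52, network 8≥6).
#4: dominated by #7 (price 96.76≤112.96, memory 171≥103, vCPUs 20≥14, network 20≥12).
#5: not dominated.
#6: not dominated.
#7: not dominated (best network).
Pareto-optimal: #2, #5, #6, #7 → 4.

4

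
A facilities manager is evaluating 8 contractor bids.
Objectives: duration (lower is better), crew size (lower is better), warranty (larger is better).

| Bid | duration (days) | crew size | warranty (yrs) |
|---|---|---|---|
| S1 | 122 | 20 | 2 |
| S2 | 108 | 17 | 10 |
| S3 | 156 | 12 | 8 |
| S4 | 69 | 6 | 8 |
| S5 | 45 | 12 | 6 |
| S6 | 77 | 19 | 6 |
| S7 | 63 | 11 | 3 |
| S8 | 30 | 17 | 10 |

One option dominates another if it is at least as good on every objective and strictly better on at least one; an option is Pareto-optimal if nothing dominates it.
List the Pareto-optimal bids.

S4, S5, S7, S8

S1: dominated by S2 (duration 108≤122, crew size 17≤20, warranty 10≥2).
S2: dominated by S8 (duration 30≤108, crew size 17≤17, warranty 10≥10).
S3: dominated by S4 (duration 69≤156, crew size 6≤12, warranty 8≥8).
S4: not dominated (best crew size).
S5: not dominated.
S6: dominated by S4 (duration 69≤77, crew size 6≤19, warranty 8≥6).
S7: not dominated.
S8: not dominated (best duration).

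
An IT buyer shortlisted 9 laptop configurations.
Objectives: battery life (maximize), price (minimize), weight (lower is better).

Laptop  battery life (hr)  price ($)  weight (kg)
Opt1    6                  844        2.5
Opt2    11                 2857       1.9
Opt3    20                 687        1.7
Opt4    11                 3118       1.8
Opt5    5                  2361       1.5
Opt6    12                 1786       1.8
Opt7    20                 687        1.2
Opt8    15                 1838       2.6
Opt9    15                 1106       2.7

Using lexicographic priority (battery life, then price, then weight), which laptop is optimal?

First maximize battery life: best is 20, kept {Opt3, Opt7}.
Then minimize price: best is 687, kept {Opt3, Opt7}.
Then minimize weight: best is 1.2, kept {Opt7}.

Opt7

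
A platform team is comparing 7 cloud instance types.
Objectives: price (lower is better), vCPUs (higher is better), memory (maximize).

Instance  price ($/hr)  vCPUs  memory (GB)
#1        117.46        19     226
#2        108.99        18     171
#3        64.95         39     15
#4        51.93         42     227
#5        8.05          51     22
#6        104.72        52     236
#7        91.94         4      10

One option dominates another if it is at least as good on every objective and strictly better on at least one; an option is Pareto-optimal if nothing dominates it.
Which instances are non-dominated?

#1: dominated by #4 (price 51.93≤117.46, vCPUs 42≥19, memory 227≥226).
#2: dominated by #4 (price 51.93≤108.99, vCPUs 42≥18, memory 227≥171).
#3: dominated by #4 (price 51.93≤64.95, vCPUs 42≥39, memory 227≥15).
#4: not dominated.
#5: not dominated (best price).
#6: not dominated (best vCPUs).
#7: dominated by #3 (price 64.95≤91.94, vCPUs 39≥4, memory 15≥10).

#4, #5, #6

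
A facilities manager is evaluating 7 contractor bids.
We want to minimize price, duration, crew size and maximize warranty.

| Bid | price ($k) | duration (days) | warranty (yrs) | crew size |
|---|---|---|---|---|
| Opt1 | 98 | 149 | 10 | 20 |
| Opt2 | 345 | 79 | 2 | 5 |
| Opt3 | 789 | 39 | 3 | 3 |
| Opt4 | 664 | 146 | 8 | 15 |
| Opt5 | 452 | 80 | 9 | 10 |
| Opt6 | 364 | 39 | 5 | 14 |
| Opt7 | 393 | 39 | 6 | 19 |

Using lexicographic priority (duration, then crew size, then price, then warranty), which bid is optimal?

Opt3

First minimize duration: best is 39, kept {Opt3, Opt6, Opt7}.
Then minimize crew size: best is 3, kept {Opt3}.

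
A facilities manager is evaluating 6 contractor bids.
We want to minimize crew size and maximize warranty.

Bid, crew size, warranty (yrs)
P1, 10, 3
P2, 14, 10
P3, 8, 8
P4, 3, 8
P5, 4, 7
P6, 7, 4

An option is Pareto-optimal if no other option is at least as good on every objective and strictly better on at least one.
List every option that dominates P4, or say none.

P1: worse on crew size (10 vs 3).
P2: worse on crew size (14 vs 3).
P3: worse on crew size (8 vs 3).
P5: worse on crew size (4 vs 3).
P6: worse on crew size (7 vs 3).
No option dominates P4.

none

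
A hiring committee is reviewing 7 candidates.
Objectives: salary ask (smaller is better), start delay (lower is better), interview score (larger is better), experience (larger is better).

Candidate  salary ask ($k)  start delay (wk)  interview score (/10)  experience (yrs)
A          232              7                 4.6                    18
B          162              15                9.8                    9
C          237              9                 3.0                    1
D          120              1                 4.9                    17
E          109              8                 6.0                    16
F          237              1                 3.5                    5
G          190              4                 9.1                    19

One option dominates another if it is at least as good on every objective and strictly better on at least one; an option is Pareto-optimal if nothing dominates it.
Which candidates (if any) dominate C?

A: salary ask 232≤237, start delay 7≤9, interview score 4.6≥3.0, experience 18≥1 — dominates C.
D: salary ask 120≤237, start delay 1≤9, interview score 4.9≥3.0, experience 17≥1 — dominates C.
E: salary ask 109≤237, start delay 8≤9, interview score 6.0≥3.0, experience 16≥1 — dominates C.
F: salary ask 237≤237, start delay 1≤9, interview score 3.5≥3.0, experience 5≥1 — dominates C.
G: salary ask 190≤237, start delay 4≤9, interview score 9.1≥3.0, experience 19≥1 — dominates C.
Others (B) are each worse than C on at least one objective.

A, D, E, F, G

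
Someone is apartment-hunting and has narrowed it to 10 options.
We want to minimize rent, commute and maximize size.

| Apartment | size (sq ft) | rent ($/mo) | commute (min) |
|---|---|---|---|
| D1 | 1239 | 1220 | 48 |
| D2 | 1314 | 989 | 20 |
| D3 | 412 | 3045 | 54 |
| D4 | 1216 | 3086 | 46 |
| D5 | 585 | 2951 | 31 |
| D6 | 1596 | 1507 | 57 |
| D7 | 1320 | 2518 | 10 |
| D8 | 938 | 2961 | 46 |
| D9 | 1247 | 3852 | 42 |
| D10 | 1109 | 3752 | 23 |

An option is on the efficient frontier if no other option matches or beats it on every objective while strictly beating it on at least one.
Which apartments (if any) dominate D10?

D2: size 1314≥1109, rent 989≤3752, commute 20≤23 — dominates D10.
D7: size 1320≥1109, rent 2518≤3752, commute 10≤23 — dominates D10.
Others (D1, D3, D4, D5, D6, D8, D9) are each worse than D10 on at least one objective.

D2, D7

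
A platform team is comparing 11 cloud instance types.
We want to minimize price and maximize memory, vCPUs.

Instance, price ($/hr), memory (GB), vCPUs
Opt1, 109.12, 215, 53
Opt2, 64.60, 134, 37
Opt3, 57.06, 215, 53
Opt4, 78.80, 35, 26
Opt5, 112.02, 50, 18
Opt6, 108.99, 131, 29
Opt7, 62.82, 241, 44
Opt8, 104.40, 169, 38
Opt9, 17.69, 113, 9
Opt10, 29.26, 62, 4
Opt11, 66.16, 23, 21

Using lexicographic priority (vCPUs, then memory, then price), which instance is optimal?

First maximize vCPUs: best is 53, kept {Opt1, Opt3}.
Then maximize memory: best is 215, kept {Opt1, Opt3}.
Then minimize price: best is 57.06, kept {Opt3}.

Opt3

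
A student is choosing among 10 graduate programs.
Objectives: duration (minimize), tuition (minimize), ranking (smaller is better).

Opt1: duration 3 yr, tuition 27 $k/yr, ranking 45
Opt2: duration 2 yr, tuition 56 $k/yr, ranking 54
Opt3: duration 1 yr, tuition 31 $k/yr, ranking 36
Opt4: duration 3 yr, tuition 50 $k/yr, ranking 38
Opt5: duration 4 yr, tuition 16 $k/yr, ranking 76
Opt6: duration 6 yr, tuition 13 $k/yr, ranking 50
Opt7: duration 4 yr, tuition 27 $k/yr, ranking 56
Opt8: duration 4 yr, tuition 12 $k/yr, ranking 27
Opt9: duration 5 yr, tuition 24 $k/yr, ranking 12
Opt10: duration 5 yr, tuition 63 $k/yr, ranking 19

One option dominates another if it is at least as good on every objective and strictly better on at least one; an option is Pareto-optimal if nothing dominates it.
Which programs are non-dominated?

Opt1, Opt3, Opt8, Opt9

Opt1: not dominated.
Opt2: dominated by Opt3 (duration 1≤2, tuition 31≤56, ranking 36≤54).
Opt3: not dominated (best duration).
Opt4: dominated by Opt3 (duration 1≤3, tuition 31≤50, ranking 36≤38).
Opt5: dominated by Opt8 (duration 4≤4, tuition 12≤16, ranking 27≤76).
Opt6: dominated by Opt8 (duration 4≤6, tuition 12≤13, ranking 27≤50).
Opt7: dominated by Opt1 (duration 3≤4, tuition 27≤27, ranking 45≤56).
Opt8: not dominated (best tuition).
Opt9: not dominated (best ranking).
Opt10: dominated by Opt9 (duration 5≤5, tuition 24≤63, ranking 12≤19).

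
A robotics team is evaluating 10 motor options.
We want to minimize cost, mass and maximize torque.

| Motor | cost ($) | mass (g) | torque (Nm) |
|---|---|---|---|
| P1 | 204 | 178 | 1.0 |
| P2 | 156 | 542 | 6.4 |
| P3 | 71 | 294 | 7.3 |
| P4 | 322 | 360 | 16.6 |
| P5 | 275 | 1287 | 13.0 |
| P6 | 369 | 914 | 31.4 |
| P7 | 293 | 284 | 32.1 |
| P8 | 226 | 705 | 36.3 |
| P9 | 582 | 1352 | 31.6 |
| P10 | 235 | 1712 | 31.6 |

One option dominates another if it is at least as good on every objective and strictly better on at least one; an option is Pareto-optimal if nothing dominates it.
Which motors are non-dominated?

P1, P3, P7, P8

P1: not dominated (best mass).
P2: dominated by P3 (cost 71≤156, mass 294≤542, torque 7.3≥6.4).
P3: not dominated (best cost).
P4: dominated by P7 (cost 293≤322, mass 284≤360, torque 32.1≥16.6).
P5: dominated by P8 (cost 226≤275, mass 705≤1287, torque 36.3≥13.0).
P6: dominated by P7 (cost 293≤369, mass 284≤914, torque 32.1≥31.4).
P7: not dominated.
P8: not dominated (best torque).
P9: dominated by P7 (cost 293≤582, mass 284≤1352, torque 32.1≥31.6).
P10: dominated by P8 (cost 226≤235, mass 705≤1712, torque 36.3≥31.6).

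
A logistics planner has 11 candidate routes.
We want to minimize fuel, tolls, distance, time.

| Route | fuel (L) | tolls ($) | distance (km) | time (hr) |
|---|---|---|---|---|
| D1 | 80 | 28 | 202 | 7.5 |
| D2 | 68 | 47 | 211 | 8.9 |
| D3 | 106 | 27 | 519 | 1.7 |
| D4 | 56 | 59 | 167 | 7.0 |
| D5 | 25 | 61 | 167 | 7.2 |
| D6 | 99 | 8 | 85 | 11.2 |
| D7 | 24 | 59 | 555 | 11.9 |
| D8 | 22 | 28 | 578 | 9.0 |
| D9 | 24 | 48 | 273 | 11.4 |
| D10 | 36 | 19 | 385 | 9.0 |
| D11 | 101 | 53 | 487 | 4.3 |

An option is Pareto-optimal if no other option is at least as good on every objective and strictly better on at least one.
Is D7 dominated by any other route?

Yes

D9 vs D7: fuel 24≤24, tolls 48≤59, distance 273≤555, time 11.4≤11.9 — D9 is at least as good on every objective and strictly better on at least one, so D9 dominates D7.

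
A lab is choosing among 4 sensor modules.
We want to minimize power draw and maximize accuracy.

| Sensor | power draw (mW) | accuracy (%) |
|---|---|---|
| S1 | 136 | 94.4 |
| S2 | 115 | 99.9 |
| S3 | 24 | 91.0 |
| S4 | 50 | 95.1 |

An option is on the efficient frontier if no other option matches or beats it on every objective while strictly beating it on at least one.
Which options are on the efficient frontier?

S2, S3, S4

S1: dominated by S2 (power draw 115≤136, accuracy 99.9≥94.4).
S2: not dominated (best accuracy).
S3: not dominated (best power draw).
S4: not dominated.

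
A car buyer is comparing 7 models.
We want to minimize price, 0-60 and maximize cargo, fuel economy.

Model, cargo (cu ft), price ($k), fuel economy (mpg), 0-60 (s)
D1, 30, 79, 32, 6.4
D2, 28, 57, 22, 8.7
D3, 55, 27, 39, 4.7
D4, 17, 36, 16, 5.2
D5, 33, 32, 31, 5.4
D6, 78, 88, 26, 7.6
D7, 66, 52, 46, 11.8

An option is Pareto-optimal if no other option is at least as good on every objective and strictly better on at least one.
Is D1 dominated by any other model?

Yes

D3 vs D1: cargo 55≥30, price 27≤79, fuel economy 39≥32, 0-60 4.7≤6.4 — D3 is at least as good on every objective and strictly better on at least one, so D3 dominates D1.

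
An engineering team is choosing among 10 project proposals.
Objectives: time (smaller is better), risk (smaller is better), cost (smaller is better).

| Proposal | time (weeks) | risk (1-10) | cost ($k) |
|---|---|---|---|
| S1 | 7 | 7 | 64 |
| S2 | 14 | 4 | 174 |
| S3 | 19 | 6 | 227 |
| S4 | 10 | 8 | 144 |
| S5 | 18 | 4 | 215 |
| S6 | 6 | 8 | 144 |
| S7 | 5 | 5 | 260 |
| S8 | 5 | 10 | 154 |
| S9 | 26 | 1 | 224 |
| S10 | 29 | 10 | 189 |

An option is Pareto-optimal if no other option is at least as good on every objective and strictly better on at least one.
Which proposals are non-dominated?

S1: not dominated (best cost).
S2: not dominated.
S3: dominated by S2 (time 14≤19, risk 4≤6, cost 174≤227).
S4: dominated by S1 (time 7≤10, risk 7≤8, cost 64≤144).
S5: dominated by S2 (time 14≤18, risk 4≤4, cost 174≤215).
S6: not dominated.
S7: not dominated.
S8: not dominated.
S9: not dominated (best risk).
S10: dominated by S1 (time 7≤29, risk 7≤10, cost 64≤189).

S1, S2, S6, S7, S8, S9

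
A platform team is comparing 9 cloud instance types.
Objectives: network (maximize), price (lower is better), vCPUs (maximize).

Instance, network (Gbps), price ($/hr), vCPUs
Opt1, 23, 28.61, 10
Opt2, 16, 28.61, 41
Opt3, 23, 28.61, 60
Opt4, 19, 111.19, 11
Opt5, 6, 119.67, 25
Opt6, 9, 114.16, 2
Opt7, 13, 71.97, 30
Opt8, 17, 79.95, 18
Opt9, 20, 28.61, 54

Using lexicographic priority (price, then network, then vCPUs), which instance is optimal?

Opt3

First minimize price: best is 28.61, kept {Opt1, Opt2, Opt3, Opt9}.
Then maximize network: best is 23, kept {Opt1, Opt3}.
Then maximize vCPUs: best is 60, kept {Opt3}.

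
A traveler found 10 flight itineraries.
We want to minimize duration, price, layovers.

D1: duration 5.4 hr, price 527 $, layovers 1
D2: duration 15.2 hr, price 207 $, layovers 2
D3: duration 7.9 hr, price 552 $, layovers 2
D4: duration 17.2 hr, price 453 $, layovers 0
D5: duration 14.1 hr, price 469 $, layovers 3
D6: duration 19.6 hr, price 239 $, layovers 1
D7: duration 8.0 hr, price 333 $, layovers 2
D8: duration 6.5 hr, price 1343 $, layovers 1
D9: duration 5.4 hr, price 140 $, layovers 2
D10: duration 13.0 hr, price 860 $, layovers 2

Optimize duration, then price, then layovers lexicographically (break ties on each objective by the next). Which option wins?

First minimize duration: best is 5.4, kept {D1, D9}.
Then minimize price: best is 140, kept {D9}.

D9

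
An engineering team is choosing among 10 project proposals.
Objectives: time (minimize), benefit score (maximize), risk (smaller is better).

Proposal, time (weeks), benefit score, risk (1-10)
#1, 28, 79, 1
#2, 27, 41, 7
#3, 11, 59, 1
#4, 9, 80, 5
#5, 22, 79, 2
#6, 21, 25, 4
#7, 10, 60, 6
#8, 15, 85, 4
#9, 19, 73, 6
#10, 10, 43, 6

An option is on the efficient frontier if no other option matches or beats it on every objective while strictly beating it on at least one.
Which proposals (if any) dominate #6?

#3, #8

#3: time 11≤21, benefit score 59≥25, risk 1≤4 — dominates #6.
#8: time 15≤21, benefit score 85≥25, risk 4≤4 — dominates #6.
Others (#1, #2, #4, #5, #7, #9, #10) are each worse than #6 on at least one objective.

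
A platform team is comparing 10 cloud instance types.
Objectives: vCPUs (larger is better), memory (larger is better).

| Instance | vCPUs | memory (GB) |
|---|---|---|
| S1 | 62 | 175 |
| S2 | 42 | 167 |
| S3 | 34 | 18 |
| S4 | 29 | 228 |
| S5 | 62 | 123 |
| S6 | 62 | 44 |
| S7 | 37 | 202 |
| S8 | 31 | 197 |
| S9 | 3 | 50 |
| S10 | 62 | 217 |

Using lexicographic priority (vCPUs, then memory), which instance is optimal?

S10

First maximize vCPUs: best is 62, kept {S1, S5, S6, S10}.
Then maximize memory: best is 217, kept {S10}.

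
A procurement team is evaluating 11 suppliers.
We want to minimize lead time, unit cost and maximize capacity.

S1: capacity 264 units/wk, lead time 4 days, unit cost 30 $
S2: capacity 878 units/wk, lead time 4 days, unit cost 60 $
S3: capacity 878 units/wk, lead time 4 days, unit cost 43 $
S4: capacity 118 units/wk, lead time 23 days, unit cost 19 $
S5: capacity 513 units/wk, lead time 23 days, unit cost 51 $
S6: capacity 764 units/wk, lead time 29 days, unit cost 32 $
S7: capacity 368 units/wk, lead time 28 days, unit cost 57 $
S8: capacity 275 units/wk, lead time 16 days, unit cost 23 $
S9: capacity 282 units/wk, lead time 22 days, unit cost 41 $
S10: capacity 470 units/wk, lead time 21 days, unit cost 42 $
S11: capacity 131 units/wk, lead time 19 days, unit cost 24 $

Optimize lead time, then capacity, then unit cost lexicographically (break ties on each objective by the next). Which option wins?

S3

First minimize lead time: best is 4, kept {S1, S2, S3}.
Then maximize capacity: best is 878, kept {S2, S3}.
Then minimize unit cost: best is 43, kept {S3}.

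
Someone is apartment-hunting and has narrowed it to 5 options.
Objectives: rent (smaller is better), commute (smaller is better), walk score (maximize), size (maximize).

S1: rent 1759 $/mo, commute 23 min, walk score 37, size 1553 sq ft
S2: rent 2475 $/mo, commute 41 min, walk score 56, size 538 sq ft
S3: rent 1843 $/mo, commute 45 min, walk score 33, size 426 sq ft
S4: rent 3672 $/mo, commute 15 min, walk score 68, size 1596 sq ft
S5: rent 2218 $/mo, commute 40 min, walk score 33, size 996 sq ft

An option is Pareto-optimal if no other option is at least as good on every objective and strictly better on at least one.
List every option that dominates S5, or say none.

S1

S1: rent 1759≤2218, commute 23≤40, walk score 37≥33, size 1553≥996 — dominates S5.
Others (S2, S3, S4) are each worse than S5 on at least one objective.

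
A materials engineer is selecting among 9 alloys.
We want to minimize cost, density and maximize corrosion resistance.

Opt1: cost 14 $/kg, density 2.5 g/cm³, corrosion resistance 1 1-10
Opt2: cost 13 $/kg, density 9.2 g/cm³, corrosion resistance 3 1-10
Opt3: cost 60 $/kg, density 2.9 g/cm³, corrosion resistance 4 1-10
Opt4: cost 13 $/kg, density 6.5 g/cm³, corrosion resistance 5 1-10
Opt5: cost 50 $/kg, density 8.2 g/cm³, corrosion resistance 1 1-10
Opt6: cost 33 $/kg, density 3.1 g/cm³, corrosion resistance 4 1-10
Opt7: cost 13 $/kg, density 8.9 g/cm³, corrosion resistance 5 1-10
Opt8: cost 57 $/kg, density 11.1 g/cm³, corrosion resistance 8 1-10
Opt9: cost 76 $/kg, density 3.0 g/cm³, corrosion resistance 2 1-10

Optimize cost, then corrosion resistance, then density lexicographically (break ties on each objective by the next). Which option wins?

First minimize cost: best is 13, kept {Opt2, Opt4, Opt7}.
Then maximize corrosion resistance: best is 5, kept {Opt4, Opt7}.
Then minimize density: best is 6.5, kept {Opt4}.

Opt4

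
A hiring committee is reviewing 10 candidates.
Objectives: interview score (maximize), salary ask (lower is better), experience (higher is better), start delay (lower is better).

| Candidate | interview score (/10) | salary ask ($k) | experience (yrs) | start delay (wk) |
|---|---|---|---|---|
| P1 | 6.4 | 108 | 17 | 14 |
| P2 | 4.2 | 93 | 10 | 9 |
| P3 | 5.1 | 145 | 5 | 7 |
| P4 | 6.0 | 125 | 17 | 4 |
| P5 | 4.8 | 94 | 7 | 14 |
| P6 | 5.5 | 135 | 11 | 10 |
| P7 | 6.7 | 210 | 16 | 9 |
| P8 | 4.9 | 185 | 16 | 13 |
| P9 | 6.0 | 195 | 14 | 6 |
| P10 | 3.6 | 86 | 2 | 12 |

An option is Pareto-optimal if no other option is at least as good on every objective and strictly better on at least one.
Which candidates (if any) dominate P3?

P4: interview score 6.0≥5.1, salary ask 125≤145, experience 17≥5, start delay 4≤7 — dominates P3.
Others (P1, P2, P5, P6, P7, P8, P9, P10) are each worse than P3 on at least one objective.

P4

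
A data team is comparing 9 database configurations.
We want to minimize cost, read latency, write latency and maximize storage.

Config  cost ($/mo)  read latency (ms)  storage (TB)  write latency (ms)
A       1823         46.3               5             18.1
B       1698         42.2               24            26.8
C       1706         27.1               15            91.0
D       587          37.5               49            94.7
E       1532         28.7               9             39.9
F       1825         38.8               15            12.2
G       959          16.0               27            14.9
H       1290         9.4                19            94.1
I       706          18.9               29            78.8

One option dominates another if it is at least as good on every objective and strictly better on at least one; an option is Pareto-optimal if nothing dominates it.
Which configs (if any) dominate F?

none

A: worse on read latency (46.3 vs 38.8).
B: worse on read latency (42.2 vs 38.8).
C: worse on write latency (91.0 vs 12.2).
D: worse on write latency (94.7 vs 12.2).
E: worse on storage (9 vs 15).
G: worse on write latency (14.9 vs 12.2).
H: worse on write latency (94.1 vs 12.2).
I: worse on write latency (78.8 vs 12.2).
No option dominates F.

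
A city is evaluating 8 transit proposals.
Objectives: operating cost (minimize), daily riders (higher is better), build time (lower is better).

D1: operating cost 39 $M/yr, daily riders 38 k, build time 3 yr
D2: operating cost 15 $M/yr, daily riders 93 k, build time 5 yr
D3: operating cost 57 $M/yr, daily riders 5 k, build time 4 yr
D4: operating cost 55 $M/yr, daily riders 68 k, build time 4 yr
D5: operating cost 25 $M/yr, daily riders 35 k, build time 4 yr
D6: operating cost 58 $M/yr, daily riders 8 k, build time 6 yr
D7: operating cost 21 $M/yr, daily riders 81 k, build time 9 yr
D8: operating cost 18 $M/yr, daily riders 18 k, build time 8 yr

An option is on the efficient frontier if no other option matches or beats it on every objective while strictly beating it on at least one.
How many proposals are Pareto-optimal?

D1: not dominated (best build time).
D2: not dominated (best operating cost).
D3: dominated by D1 (operating cost 39≤57, daily riders 38≥5, build time 3≤4).
D4: not dominated.
D5: not dominated.
D6: dominated by D1 (operating cost 39≤58, daily riders 38≥8, build time 3≤6).
D7: dominated by D2 (operating cost 15≤21, daily riders 93≥81, build time 5≤9).
D8: dominated by D2 (operating cost 15≤18, daily riders 93≥18, build time 5≤8).
Pareto-optimal: D1, D2, D4, D5 → 4.

4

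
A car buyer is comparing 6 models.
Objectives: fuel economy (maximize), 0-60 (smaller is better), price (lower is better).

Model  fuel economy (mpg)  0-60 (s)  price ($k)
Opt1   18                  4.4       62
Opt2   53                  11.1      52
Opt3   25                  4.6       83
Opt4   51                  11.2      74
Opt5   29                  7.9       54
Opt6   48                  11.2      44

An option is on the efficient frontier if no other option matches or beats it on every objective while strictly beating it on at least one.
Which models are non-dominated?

Opt1: not dominated (best 0-60).
Opt2: not dominated (best fuel economy).
Opt3: not dominated.
Opt4: dominated by Opt2 (fuel economy 53≥51, 0-60 11.1≤11.2, price 52≤74).
Opt5: not dominated.
Opt6: not dominated (best price).

Opt1, Opt2, Opt3, Opt5, Opt6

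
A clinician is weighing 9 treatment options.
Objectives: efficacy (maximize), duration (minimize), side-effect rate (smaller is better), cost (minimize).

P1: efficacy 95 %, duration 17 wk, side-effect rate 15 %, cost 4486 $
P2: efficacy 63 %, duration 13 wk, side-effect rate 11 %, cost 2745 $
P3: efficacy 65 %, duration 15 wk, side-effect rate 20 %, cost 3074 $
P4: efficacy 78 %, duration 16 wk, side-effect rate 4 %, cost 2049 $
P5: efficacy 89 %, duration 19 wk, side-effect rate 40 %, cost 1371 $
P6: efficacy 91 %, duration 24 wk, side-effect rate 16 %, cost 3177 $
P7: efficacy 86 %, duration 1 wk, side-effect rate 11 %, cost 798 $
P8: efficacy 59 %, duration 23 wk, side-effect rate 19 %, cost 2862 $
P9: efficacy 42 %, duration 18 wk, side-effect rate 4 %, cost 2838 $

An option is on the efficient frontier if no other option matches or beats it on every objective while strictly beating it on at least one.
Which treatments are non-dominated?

P1: not dominated (best efficacy).
P2: dominated by P7 (efficacy 86≥63, duration 1≤13, side-effect rate 11≤11, cost 798≤2745).
P3: dominated by P7 (efficacy 86≥65, duration 1≤15, side-effect rate 11≤20, cost 798≤3074).
P4: not dominated.
P5: not dominated.
P6: not dominated.
P7: not dominated (best duration).
P8: dominated by P2 (efficacy 63≥59, duration 13≤23, side-effect rate 11≤19, cost 2745≤2862).
P9: dominated by P4 (efficacy 78≥42, duration 16≤18, side-effect rate 4≤4, cost 2049≤2838).

P1, P4, P5, P6, P7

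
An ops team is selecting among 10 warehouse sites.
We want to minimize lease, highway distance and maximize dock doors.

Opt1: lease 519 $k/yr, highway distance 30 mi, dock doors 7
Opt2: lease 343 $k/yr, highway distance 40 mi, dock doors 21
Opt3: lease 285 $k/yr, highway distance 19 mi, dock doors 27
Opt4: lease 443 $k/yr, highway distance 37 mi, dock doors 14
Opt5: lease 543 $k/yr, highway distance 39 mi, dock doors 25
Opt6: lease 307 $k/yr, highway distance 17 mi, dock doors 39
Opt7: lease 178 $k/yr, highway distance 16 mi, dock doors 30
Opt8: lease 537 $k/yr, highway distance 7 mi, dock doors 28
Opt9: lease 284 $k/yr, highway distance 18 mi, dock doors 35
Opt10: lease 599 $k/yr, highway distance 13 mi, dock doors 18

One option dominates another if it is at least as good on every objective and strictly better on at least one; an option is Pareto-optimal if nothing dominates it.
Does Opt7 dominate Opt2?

Yes

Opt7 vs Opt2: lease 178≤343, highway distance 16≤40, dock doors 30≥21 — Opt7 is at least as good on every objective with at least one strict improvement.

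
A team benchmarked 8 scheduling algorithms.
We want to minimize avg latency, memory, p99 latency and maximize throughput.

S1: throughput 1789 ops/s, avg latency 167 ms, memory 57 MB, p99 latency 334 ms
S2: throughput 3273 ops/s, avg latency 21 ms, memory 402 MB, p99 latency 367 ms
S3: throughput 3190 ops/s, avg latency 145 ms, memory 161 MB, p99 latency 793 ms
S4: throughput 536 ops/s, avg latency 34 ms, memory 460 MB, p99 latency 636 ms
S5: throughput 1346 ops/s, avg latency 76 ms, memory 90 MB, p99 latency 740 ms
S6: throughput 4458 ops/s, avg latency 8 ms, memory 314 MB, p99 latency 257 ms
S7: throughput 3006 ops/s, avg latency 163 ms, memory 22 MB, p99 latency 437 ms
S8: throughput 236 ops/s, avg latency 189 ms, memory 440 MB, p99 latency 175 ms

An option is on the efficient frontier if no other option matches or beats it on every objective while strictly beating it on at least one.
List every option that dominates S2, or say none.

S6

S6: throughput 4458≥3273, avg latency 8≤21, memory 314≤402, p99 latency 257≤367 — dominates S2.
Others (S1, S3, S4, S5, S7, S8) are each worse than S2 on at least one objective.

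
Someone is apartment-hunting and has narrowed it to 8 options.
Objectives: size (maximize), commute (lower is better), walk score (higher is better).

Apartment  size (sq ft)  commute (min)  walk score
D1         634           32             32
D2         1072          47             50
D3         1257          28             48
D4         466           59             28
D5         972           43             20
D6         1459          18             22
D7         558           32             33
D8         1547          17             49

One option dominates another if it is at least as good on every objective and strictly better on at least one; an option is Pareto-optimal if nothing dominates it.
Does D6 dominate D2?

No

D6 vs D2: D6 is worse on walk score (22 vs 50), so it does not dominate D2.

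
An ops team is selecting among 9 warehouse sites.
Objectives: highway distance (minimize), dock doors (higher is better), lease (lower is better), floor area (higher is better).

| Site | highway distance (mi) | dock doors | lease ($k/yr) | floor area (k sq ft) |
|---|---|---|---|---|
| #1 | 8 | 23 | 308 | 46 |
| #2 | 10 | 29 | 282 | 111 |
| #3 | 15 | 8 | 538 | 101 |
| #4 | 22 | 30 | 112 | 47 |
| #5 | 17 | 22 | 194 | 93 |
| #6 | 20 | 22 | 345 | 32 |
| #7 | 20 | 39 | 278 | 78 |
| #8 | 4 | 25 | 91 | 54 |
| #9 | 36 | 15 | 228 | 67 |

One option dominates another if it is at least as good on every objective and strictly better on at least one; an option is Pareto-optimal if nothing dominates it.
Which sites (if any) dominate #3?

#2: highway distance 10≤15, dock doors 29≥8, lease 282≤538, floor area 111≥101 — dominates #3.
Others (#1, #4, #5, #6, #7, #8, #9) are each worse than #3 on at least one objective.

#2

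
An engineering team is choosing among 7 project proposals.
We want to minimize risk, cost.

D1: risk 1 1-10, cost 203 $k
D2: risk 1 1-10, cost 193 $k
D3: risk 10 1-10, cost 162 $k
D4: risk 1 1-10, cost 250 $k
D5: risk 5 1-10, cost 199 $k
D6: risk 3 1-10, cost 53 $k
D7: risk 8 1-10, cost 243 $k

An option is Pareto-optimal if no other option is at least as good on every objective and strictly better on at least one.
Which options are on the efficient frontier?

D1: dominated by D2 (risk 1≤1, cost 193≤203).
D2: not dominated.
D3: dominated by D6 (risk 3≤10, cost 53≤162).
D4: dominated by D1 (risk 1≤1, cost 203≤250).
D5: dominated by D2 (risk 1≤5, cost 193≤199).
D6: not dominated (best cost).
D7: dominated by D1 (risk 1≤8, cost 203≤243).

D2, D6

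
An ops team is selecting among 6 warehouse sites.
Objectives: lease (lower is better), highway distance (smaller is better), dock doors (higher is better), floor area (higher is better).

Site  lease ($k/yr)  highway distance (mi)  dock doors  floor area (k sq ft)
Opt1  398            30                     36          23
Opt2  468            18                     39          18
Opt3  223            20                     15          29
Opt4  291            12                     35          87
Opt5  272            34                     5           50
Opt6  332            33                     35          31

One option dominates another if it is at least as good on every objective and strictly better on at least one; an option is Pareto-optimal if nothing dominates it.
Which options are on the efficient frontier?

Opt1, Opt2, Opt3, Opt4, Opt5

Opt1: not dominated.
Opt2: not dominated (best dock doors).
Opt3: not dominated (best lease).
Opt4: not dominated (best highway distance).
Opt5: not dominated.
Opt6: dominated by Opt4 (lease 291≤332, highway distance 12≤33, dock doors 35≥35, floor area 87≥31).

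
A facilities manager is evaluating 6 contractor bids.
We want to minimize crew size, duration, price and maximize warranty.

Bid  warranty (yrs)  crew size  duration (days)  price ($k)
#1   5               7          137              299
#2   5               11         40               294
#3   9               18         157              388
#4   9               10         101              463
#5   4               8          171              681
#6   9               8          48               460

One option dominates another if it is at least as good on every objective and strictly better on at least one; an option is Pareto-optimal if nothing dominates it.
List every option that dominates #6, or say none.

none

#1: worse on warranty (5 vs 9).
#2: worse on warranty (5 vs 9).
#3: worse on crew size (18 vs 8).
#4: worse on crew size (10 vs 8).
#5: worse on warranty (4 vs 9).
No option dominates #6.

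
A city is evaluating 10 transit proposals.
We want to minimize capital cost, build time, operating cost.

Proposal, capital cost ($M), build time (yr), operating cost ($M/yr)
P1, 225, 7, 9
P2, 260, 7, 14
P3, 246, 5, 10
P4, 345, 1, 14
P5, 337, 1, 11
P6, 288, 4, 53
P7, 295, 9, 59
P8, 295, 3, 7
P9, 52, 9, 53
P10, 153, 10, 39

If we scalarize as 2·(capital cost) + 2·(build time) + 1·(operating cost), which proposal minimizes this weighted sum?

P9

P1: 2·225 + 2·7 + 1·9 = 473
P2: 2·260 + 2·7 + 1·14 = 548
P3: 2·246 + 2·5 + 1·10 = 512
P4: 2·345 + 2·1 + 1·14 = 706
P5: 2·337 + 2·1 + 1·11 = 687
P6: 2·288 + 2·4 + 1·53 = 637
P7: 2·295 + 2·9 + 1·59 = 667
P8: 2·295 + 2·3 + 1·7 = 603
P9: 2·52 + 2·9 + 1·53 = 175
P10: 2·153 + 2·10 + 1·39 = 365
Lowest: P9 at 175.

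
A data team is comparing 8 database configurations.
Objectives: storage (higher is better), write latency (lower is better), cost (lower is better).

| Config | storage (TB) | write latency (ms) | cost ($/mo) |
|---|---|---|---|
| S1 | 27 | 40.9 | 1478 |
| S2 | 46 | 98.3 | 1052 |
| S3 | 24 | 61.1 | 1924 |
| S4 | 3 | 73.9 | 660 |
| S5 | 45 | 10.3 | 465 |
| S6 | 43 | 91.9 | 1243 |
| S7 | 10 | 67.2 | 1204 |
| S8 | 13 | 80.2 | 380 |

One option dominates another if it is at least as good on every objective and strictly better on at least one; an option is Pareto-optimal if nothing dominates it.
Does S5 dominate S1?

S5 vs S1: storage 45≥27, write latency 10.3≤40.9, cost 465≤1478 — S5 is at least as good on every objective with at least one strict improvement.

Yes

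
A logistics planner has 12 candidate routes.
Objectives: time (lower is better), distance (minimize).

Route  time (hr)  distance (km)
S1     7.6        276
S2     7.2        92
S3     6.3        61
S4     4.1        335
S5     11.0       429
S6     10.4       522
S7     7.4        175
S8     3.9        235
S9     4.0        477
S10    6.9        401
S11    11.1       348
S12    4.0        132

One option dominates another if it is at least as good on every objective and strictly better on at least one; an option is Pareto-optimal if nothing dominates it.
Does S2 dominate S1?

Yes

S2 vs S1: time 7.2≤7.6, distance 92≤276 — S2 is at least as good on every objective with at least one strict improvement.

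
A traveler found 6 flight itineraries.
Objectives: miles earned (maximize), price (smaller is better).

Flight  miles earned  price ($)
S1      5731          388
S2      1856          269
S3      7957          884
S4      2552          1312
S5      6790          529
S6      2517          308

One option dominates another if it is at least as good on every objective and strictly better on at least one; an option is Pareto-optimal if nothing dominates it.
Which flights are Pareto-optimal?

S1: not dominated.
S2: not dominated (best price).
S3: not dominated (best miles earned).
S4: dominated by S1 (miles earned 5731≥2552, price 388≤1312).
S5: not dominated.
S6: not dominated.

S1, S2, S3, S5, S6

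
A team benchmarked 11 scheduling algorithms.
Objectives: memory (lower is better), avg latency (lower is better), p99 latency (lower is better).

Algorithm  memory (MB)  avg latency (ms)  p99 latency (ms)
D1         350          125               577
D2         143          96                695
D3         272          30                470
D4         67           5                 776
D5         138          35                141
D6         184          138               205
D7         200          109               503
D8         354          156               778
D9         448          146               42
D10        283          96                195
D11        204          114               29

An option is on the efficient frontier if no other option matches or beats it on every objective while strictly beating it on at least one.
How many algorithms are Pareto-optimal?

D1: dominated by D3 (memory 272≤350, avg latency 30≤125, p99 latency 470≤577).
D2: dominated by D5 (memory 138≤143, avg latency 35≤96, p99 latency 141≤695).
D3: not dominated.
D4: not dominated (best memory).
D5: not dominated.
D6: dominated by D5 (memory 138≤184, avg latency 35≤138, p99 latency 141≤205).
D7: dominated by D5 (memory 138≤200, avg latency 35≤109, p99 latency 141≤503).
D8: dominated by D1 (memory 350≤354, avg latency 125≤156, p99 latency 577≤778).
D9: dominated by D11 (memory 204≤448, avg latency 114≤146, p99 latency 29≤42).
D10: dominated by D5 (memory 138≤283, avg latency 35≤96, p99 latency 141≤195).
D11: not dominated (best p99 latency).
Pareto-optimal: D3, D4, D5, D11 → 4.

4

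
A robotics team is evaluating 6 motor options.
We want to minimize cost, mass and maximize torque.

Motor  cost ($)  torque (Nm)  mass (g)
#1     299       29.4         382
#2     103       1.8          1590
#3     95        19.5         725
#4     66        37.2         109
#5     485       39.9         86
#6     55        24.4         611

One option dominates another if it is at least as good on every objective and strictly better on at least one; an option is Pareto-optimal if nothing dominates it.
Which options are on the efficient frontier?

#1: dominated by #4 (cost 66≤299, torque 37.2≥29.4, mass 109≤382).
#2: dominated by #3 (cost 95≤103, torque 19.5≥1.8, mass 725≤1590).
#3: dominated by #4 (cost 66≤95, torque 37.2≥19.5, mass 109≤725).
#4: not dominated.
#5: not dominated (best torque).
#6: not dominated (best cost).

#4, #5, #6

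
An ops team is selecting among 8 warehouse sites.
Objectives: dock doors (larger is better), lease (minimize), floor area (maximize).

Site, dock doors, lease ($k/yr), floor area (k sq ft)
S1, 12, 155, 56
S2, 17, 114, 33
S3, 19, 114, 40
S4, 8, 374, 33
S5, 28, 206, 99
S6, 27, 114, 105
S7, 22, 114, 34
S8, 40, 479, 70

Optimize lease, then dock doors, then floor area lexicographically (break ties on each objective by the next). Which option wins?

First minimize lease: best is 114, kept {S2, S3, S6, S7}.
Then maximize dock doors: best is 27, kept {S6}.

S6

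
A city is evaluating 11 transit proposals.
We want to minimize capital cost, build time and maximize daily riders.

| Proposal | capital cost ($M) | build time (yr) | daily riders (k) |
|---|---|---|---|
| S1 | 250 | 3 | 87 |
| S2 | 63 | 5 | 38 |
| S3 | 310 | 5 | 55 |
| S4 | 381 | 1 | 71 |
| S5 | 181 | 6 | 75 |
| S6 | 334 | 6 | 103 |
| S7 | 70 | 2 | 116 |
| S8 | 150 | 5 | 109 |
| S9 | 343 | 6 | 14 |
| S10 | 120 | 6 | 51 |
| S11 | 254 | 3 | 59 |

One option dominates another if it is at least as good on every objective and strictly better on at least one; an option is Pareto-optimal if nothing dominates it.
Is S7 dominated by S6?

No

S6 vs S7: S6 is worse on capital cost (334 vs 70), so it does not dominate S7.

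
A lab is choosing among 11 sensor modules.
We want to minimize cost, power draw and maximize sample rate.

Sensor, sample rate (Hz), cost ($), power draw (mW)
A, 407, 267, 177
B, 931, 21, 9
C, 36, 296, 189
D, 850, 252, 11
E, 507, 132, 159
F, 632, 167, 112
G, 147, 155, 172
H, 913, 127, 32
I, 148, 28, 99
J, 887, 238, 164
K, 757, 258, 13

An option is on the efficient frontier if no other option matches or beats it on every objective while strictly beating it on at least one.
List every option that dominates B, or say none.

none

A: worse on sample rate (407 vs 931).
C: worse on sample rate (36 vs 931).
D: worse on sample rate (850 vs 931).
E: worse on sample rate (507 vs 931).
F: worse on sample rate (632 vs 931).
G: worse on sample rate (147 vs 931).
H: worse on sample rate (913 vs 931).
I: worse on sample rate (148 vs 931).
J: worse on sample rate (887 vs 931).
K: worse on sample rate (757 vs 931).
No option dominates B.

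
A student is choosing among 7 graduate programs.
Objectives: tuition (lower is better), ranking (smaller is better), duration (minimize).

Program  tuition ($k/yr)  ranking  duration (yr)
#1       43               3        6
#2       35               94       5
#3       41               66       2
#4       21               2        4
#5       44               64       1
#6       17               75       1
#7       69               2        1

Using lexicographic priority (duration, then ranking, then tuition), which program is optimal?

#7

First minimize duration: best is 1, kept {#5, #6, #7}.
Then minimize ranking: best is 2, kept {#7}.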